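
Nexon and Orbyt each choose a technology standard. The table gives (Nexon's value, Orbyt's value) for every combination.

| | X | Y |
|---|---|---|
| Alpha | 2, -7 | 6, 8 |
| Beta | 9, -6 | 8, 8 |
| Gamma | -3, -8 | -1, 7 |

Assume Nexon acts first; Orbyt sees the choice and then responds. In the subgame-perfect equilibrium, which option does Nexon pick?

Backward induction with Nexon moving first.
- Alpha → Orbyt plays Y (best of -7, 8); Nexon gets 6.
- Beta → Orbyt plays Y (best of -6, 8); Nexon gets 8.
- Gamma → Orbyt plays Y (best of -8, 7); Nexon gets -1.
Nexon's induced payoffs are 6, 8, -1, so Nexon commits to Beta. Subgame-perfect outcome: (Beta, Y) with payoffs (8, 8).

Beta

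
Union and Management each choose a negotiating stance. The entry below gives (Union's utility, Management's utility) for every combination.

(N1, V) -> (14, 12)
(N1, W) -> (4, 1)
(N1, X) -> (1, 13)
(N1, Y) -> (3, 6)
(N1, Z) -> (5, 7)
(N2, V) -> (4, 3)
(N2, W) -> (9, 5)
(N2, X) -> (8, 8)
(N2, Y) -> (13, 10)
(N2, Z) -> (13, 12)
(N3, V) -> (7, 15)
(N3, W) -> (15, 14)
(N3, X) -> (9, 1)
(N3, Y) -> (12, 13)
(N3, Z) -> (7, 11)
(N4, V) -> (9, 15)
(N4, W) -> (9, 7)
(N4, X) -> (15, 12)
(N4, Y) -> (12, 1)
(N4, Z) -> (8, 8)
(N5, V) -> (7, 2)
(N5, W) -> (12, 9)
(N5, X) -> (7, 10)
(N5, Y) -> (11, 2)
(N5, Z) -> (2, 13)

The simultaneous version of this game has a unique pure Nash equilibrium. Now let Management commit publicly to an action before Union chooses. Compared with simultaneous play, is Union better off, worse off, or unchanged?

Backward induction with Management moving first.
- V: Union compares 14, 4, 7, 9, 7 and picks N1; Management would get 12.
- W: Union compares 4, 9, 15, 9, 12 and picks N3; Management would get 14.
- X: Union compares 1, 8, 9, 15, 7 and picks N4; Management would get 12.
- Y: Union compares 3, 13, 12, 12, 11 and picks N2; Management would get 10.
- Z: Union compares 5, 13, 7, 8, 2 and picks N2; Management would get 12.
Maximizing over 12, 14, 12, 10, 12, Management chooses W. Subgame-perfect outcome: (N3, W) with payoffs (15, 14).
For the simultaneous game, intersect best replies.
Union's best replies: V→N1; W→N3; X→N4; Y→N2; Z→N2.
Management's best replies: N1→X; N2→Z; N3→V; N4→V; N5→Z.
The unique mutual best reply is (N2, Z), giving (13, 12).
Union earns 15 sequentially versus 13 at the Nash outcome: better off.

better off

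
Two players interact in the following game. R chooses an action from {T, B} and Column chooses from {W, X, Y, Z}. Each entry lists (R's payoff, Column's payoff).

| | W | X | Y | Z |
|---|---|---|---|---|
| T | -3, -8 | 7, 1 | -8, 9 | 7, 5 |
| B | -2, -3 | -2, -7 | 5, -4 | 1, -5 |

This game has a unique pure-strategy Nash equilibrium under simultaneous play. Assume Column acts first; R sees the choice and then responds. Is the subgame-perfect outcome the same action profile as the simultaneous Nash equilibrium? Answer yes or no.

no

R best-responds to each possible Column move:
- W: R compares -3, -2 and picks B; Column would get -3.
- X: R compares 7, -2 and picks T; Column would get 1.
- Y: R compares -8, 5 and picks B; Column would get -4.
- Z: R compares 7, 1 and picks T; Column would get 5.
Column's induced payoffs are -3, 1, -4, 5, so Column commits to Z. Subgame-perfect outcome: (T, Z) with payoffs (7, 5).
Now find the simultaneous Nash equilibrium.
R's best replies: W→B; X→T; Y→B; Z→T.
Column's best replies: T→Y; B→W.
Only (B, W) has each player best-responding; Nash payoffs (-2, -3).
Sequential outcome (T, Z) differs from the Nash profile (B, W).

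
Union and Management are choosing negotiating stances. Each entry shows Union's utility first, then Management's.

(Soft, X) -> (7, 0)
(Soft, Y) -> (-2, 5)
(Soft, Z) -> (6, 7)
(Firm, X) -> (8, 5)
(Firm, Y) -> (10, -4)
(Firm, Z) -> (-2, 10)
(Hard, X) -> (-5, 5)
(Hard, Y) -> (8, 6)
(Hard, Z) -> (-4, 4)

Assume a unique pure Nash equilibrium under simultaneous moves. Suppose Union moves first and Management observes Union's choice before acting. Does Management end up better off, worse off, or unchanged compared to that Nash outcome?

worse off

Work backward from Management's decision.
- Soft: Management compares 0, 5, 7 and picks Z; Union would get 6.
- Firm: Management compares 5, -4, 10 and picks Z; Union would get -2.
- Hard: Management compares 5, 6, 4 and picks Y; Union would get 8.
Among 6, -2, 8, the best is 8 at Hard. Subgame-perfect outcome: (Hard, Y) with payoffs (8, 6).
Under simultaneous play:
Union's best replies: X→Firm; Y→Firm; Z→Soft.
Management's best replies: Soft→Z; Firm→Z; Hard→Y.
The unique mutual best reply is (Soft, Z), giving (6, 7).
Management earns 6 sequentially versus 7 at the Nash outcome: worse off.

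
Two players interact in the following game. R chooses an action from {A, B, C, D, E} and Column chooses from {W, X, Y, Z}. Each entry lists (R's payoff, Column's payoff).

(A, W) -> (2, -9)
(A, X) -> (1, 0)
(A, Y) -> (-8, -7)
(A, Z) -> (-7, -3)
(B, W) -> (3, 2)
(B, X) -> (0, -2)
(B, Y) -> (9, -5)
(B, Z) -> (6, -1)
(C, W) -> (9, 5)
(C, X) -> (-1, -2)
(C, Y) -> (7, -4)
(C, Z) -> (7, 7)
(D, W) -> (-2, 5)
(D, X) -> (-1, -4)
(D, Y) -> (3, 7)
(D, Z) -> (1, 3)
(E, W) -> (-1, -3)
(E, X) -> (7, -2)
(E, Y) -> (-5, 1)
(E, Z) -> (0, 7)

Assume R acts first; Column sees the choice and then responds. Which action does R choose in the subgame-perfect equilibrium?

Solve by backward induction (R leads).
- A: Column compares -9, 0, -7, -3 and picks X; R would get 1.
- B: Column compares 2, -2, -5, -1 and picks W; R would get 3.
- C: Column compares 5, -2, -4, 7 and picks Z; R would get 7.
- D: Column compares 5, -4, 7, 3 and picks Y; R would get 3.
- E: Column compares -3, -2, 1, 7 and picks Z; R would get 0.
Maximizing over 1, 3, 7, 3, 0, R chooses C. Subgame-perfect outcome: (C, Z) with payoffs (7, 7).

C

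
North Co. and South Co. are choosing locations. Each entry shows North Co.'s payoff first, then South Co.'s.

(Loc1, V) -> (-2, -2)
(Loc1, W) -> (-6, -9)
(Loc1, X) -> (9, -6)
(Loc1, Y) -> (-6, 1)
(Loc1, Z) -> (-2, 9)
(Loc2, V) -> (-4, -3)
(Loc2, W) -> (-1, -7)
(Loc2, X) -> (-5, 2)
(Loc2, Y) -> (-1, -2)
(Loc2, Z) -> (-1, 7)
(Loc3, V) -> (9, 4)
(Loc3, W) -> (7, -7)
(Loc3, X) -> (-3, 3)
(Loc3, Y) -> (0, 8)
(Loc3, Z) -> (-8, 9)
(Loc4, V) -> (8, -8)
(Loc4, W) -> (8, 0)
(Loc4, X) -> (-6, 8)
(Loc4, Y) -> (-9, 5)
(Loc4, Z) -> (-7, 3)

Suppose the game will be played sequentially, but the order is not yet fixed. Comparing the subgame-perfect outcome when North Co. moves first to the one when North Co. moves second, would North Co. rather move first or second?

second

If North Co. leads: South Co.'s best replies are Loc1→Z, Loc2→Z, Loc3→Z, Loc4→X; North Co.'s induced payoffs -2, -1, -8, -6; outcome (Loc2, Z), payoffs (-1, 7).
If South Co. leads: North Co.'s best replies are V→Loc3, W→Loc4, X→Loc1, Y→Loc3, Z→Loc2; South Co.'s induced payoffs 4, 0, -6, 8, 7; outcome (Loc3, Y), payoffs (0, 8).
North Co. gets -1 moving first and 0 moving second, so North Co. prefers to move second.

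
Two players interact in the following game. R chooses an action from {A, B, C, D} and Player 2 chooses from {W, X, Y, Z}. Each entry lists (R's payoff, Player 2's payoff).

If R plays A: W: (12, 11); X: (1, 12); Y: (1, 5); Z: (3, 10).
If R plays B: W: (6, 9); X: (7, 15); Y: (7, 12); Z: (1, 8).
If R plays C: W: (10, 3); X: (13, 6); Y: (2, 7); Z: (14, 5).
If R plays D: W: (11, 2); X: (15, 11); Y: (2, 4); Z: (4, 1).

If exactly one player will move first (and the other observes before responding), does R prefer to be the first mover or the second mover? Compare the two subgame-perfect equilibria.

first

If R leads: Player 2's best replies are A→X, B→X, C→Y, D→X; R's induced payoffs 1, 7, 2, 15; outcome (D, X), payoffs (15, 11).
If Player 2 leads: R's best replies are W→A, X→D, Y→B, Z→C; Player 2's induced payoffs 11, 11, 12, 5; outcome (B, Y), payoffs (7, 12).
R gets 15 moving first and 7 moving second, so R prefers to move first.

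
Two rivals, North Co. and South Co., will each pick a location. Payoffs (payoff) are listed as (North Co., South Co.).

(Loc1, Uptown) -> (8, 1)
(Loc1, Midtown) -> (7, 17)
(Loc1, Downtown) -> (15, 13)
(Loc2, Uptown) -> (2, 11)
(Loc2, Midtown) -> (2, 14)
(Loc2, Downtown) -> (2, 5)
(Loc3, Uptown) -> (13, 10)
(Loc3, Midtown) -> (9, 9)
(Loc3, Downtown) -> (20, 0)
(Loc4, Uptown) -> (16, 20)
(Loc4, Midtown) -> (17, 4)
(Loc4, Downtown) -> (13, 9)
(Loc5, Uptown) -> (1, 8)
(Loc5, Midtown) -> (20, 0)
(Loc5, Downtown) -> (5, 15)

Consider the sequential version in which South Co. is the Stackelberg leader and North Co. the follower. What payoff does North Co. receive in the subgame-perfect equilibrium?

16

Work backward from North Co.'s decision.
- Uptown → North Co. plays Loc4 (best of 8, 2, 13, 16, 1); South Co. gets 20.
- Midtown → North Co. plays Loc5 (best of 7, 2, 9, 17, 20); South Co. gets 0.
- Downtown → North Co. plays Loc3 (best of 15, 2, 20, 13, 5); South Co. gets 0.
Among 20, 0, 0, the best is 20 at Uptown. Subgame-perfect outcome: (Loc4, Uptown) with payoffs (16, 20).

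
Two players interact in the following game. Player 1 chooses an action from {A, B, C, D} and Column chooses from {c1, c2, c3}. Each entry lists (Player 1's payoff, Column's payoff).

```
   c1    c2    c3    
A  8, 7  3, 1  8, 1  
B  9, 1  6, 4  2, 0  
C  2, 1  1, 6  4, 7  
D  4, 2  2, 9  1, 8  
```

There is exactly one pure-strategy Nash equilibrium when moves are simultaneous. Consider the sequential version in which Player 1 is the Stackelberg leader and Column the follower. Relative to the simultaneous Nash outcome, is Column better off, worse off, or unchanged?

better off

Solve by backward induction (Player 1 leads).
- A: BR = c1, leader payoff 8.
- B: BR = c2, leader payoff 6.
- C: BR = c3, leader payoff 4.
- D: BR = c2, leader payoff 2.
Player 1's induced payoffs are 8, 6, 4, 2, so Player 1 commits to A. Subgame-perfect outcome: (A, c1) with payoffs (8, 7).
For the simultaneous game, intersect best replies.
Player 1's best replies: c1→B; c2→B; c3→A.
Column's best replies: A→c1; B→c2; C→c3; D→c2.
The unique mutual best reply is (B, c2), giving (6, 4).
Column earns 7 sequentially versus 4 at the Nash outcome: better off.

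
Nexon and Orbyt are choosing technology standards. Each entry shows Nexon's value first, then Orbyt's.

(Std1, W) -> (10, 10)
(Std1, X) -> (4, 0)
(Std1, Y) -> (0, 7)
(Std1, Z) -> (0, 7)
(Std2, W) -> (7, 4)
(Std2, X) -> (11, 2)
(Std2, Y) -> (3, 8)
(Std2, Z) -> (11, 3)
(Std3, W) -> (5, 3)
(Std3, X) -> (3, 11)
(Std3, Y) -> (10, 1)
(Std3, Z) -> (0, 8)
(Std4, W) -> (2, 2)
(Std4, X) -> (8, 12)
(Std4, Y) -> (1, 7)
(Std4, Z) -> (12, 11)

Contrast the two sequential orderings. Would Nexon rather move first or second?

If Nexon leads: Orbyt's best replies are Std1→W, Std2→Y, Std3→X, Std4→X; Nexon's induced payoffs 10, 3, 3, 8; outcome (Std1, W), payoffs (10, 10).
If Orbyt leads: Nexon's best replies are W→Std1, X→Std2, Y→Std3, Z→Std4; Orbyt's induced payoffs 10, 2, 1, 11; outcome (Std4, Z), payoffs (12, 11).
Nexon gets 10 moving first and 12 moving second, so Nexon prefers to move second.

second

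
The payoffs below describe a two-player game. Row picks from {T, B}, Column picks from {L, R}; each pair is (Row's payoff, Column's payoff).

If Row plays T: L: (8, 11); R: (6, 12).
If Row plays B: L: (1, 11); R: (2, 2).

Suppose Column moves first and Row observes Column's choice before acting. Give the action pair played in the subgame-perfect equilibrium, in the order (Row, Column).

(T, R)

Solve by backward induction (Column leads).
- L → Row plays T (best of 8, 1); Column gets 11.
- R → Row plays T (best of 6, 2); Column gets 12.
Among 11, 12, the best is 12 at R. Subgame-perfect outcome: (T, R) with payoffs (6, 12).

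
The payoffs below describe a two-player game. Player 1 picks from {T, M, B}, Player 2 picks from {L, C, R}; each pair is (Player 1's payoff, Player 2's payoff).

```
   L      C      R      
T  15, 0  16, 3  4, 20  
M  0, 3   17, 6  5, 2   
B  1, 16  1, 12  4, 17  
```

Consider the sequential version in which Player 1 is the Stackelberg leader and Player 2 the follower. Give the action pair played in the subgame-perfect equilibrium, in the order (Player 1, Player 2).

Work backward from Player 2's decision.
- T: Player 2 compares 0, 3, 20 and picks R; Player 1 would get 4.
- M: Player 2 compares 3, 6, 2 and picks C; Player 1 would get 17.
- B: Player 2 compares 16, 12, 17 and picks R; Player 1 would get 4.
Player 1's induced payoffs are 4, 17, 4, so Player 1 commits to M. Subgame-perfect outcome: (M, C) with payoffs (17, 6).

(M, C)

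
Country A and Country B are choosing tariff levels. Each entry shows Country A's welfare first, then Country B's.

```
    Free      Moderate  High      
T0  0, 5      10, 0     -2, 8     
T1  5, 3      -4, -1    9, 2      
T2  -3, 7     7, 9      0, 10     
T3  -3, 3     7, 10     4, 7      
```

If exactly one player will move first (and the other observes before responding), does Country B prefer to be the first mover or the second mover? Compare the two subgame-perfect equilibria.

If Country A leads: Country B's best replies are T0→High, T1→Free, T2→High, T3→Moderate; Country A's induced payoffs -2, 5, 0, 7; outcome (T3, Moderate), payoffs (7, 10).
If Country B leads: Country A's best replies are Free→T1, Moderate→T0, High→T1; Country B's induced payoffs 3, 0, 2; outcome (T1, Free), payoffs (5, 3).
Country B gets 3 moving first and 10 moving second, so Country B prefers to move second.

second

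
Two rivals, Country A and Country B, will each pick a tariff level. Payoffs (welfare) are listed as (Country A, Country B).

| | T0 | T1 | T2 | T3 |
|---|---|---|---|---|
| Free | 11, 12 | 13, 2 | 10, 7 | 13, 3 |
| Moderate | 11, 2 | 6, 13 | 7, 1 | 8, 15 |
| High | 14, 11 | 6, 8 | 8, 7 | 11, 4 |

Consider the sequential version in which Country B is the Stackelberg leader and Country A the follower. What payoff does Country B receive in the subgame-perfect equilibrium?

Backward induction with Country B moving first.
- T0: BR = High, leader payoff 11.
- T1: BR = Free, leader payoff 2.
- T2: BR = Free, leader payoff 7.
- T3: BR = Free, leader payoff 3.
Maximizing over 11, 2, 7, 3, Country B chooses T0. Subgame-perfect outcome: (High, T0) with payoffs (14, 11).

11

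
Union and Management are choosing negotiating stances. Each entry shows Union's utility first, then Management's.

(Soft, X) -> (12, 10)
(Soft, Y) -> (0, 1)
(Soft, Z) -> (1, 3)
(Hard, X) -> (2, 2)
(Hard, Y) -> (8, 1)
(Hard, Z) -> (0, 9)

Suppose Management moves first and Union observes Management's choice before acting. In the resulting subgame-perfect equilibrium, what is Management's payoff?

10

Solve by backward induction (Management leads).
- X: BR = Soft, leader payoff 10.
- Y: BR = Hard, leader payoff 1.
- Z: BR = Soft, leader payoff 3.
Maximizing over 10, 1, 3, Management chooses X. Subgame-perfect outcome: (Soft, X) with payoffs (12, 10).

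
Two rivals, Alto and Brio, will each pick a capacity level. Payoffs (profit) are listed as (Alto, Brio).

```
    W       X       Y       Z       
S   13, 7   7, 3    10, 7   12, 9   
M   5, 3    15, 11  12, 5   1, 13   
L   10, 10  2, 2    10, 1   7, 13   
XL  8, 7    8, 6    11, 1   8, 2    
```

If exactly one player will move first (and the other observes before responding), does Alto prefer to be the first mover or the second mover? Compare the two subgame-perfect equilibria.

second

If Alto leads: Brio's best replies are S→Z, M→Z, L→Z, XL→W; Alto's induced payoffs 12, 1, 7, 8; outcome (S, Z), payoffs (12, 9).
If Brio leads: Alto's best replies are W→S, X→M, Y→M, Z→S; Brio's induced payoffs 7, 11, 5, 9; outcome (M, X), payoffs (15, 11).
Alto gets 12 moving first and 15 moving second, so Alto prefers to move second.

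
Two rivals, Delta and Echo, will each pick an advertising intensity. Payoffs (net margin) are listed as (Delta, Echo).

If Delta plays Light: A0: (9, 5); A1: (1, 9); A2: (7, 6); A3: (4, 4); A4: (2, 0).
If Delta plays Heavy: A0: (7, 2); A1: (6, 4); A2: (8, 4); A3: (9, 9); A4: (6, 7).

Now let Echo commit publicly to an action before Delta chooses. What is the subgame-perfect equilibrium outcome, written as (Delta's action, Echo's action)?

(Heavy, A3)

Delta best-responds to each possible Echo move:
- A0: BR = Light, leader payoff 5.
- A1: BR = Heavy, leader payoff 4.
- A2: BR = Heavy, leader payoff 4.
- A3: BR = Heavy, leader payoff 9.
- A4: BR = Heavy, leader payoff 7.
Among 5, 4, 4, 9, 7, the best is 9 at A3. Subgame-perfect outcome: (Heavy, A3) with payoffs (9, 9).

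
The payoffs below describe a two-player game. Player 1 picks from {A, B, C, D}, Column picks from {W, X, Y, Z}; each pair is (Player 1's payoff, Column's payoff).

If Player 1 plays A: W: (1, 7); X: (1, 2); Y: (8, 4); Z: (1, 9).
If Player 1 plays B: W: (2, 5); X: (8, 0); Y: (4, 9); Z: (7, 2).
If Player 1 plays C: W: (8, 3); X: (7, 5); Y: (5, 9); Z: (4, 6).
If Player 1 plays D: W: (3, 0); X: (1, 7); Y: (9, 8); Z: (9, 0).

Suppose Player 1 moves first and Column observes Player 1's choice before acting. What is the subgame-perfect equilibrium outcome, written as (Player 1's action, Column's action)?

(D, Y)

Solve by backward induction (Player 1 leads).
- A → Column plays Z (best of 7, 2, 4, 9); Player 1 gets 1.
- B → Column plays Y (best of 5, 0, 9, 2); Player 1 gets 4.
- C → Column plays Y (best of 3, 5, 9, 6); Player 1 gets 5.
- D → Column plays Y (best of 0, 7, 8, 0); Player 1 gets 9.
Among 1, 4, 5, 9, the best is 9 at D. Subgame-perfect outcome: (D, Y) with payoffs (9, 8).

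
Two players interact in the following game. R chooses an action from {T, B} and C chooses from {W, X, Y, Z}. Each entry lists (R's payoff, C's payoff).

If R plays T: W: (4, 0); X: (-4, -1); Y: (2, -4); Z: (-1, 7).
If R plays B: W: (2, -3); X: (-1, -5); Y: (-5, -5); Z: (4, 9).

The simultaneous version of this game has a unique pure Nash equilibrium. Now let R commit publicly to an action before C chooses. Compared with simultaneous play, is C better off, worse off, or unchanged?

unchanged

C best-responds to each possible R move:
- T: BR = Z, leader payoff -1.
- B: BR = Z, leader payoff 4.
Among -1, 4, the best is 4 at B. Subgame-perfect outcome: (B, Z) with payoffs (4, 9).
Under simultaneous play:
R's best replies: W→T; X→B; Y→T; Z→B.
C's best replies: T→Z; B→Z.
The unique mutual best reply is (B, Z), giving (4, 9).
C earns 9 sequentially versus 9 at the Nash outcome: unchanged.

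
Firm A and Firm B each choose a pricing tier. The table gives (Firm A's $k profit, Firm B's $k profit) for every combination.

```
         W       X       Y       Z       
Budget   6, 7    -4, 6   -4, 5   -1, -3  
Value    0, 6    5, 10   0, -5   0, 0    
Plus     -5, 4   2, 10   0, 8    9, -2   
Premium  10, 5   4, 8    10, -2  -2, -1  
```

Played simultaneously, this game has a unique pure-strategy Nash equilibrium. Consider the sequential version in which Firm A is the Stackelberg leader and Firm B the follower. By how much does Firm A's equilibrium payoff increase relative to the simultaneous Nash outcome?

Work backward from Firm B's decision.
- Budget → Firm B plays W (best of 7, 6, 5, -3); Firm A gets 6.
- Value → Firm B plays X (best of 6, 10, -5, 0); Firm A gets 5.
- Plus → Firm B plays X (best of 4, 10, 8, -2); Firm A gets 2.
- Premium → Firm B plays X (best of 5, 8, -2, -1); Firm A gets 4.
Firm A's induced payoffs are 6, 5, 2, 4, so Firm A commits to Budget. Subgame-perfect outcome: (Budget, W) with payoffs (6, 7).
For the simultaneous game, intersect best replies.
Firm A's best replies: W→Premium; X→Value; Y→Premium; Z→Plus.
Firm B's best replies: Budget→W; Value→X; Plus→X; Premium→X.
The unique mutual best reply is (Value, X), giving (5, 10).
Firm A's commitment gain: 6 − 5 = 1.

1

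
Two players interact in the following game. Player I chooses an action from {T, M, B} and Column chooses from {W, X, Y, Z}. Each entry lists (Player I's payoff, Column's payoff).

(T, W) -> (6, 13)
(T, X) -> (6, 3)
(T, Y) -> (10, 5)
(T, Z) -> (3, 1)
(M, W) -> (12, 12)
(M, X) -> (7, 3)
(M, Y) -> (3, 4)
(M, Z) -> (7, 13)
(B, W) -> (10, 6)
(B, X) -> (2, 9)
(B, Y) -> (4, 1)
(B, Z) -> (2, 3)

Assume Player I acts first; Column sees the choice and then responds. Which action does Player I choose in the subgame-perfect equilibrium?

M

Work backward from Column's decision.
- T → Column plays W (best of 13, 3, 5, 1); Player I gets 6.
- M → Column plays Z (best of 12, 3, 4, 13); Player I gets 7.
- B → Column plays X (best of 6, 9, 1, 3); Player I gets 2.
Player I's induced payoffs are 6, 7, 2, so Player I commits to M. Subgame-perfect outcome: (M, Z) with payoffs (7, 13).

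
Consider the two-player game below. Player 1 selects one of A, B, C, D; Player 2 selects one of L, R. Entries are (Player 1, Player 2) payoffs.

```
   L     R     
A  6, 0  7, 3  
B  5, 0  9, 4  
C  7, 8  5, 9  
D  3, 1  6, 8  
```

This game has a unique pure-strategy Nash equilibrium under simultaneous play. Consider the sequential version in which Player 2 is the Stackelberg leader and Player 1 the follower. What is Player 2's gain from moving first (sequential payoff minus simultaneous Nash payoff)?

4

Work backward from Player 1's decision.
- L: Player 1 compares 6, 5, 7, 3 and picks C; Player 2 would get 8.
- R: Player 1 compares 7, 9, 5, 6 and picks B; Player 2 would get 4.
Maximizing over 8, 4, Player 2 chooses L. Subgame-perfect outcome: (C, L) with payoffs (7, 8).
For the simultaneous game, intersect best replies.
Player 1's best replies: L→C; R→B.
Player 2's best replies: A→R; B→R; C→R; D→R.
Only (B, R) has each player best-responding; Nash payoffs (9, 4).
Player 2's commitment gain: 8 − 4 = 4.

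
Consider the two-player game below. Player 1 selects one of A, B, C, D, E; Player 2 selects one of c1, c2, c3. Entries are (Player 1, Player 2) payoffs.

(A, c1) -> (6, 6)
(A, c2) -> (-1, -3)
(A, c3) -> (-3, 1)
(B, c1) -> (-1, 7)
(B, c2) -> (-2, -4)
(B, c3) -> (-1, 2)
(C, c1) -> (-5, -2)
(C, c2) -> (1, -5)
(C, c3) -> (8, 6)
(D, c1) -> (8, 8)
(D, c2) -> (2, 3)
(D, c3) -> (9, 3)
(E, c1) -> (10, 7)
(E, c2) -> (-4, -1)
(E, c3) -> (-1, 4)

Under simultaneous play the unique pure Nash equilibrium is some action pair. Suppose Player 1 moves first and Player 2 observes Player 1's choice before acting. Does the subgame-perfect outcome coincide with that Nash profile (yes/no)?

Backward induction with Player 1 moving first.
- A: Player 2 compares 6, -3, 1 and picks c1; Player 1 would get 6.
- B: Player 2 compares 7, -4, 2 and picks c1; Player 1 would get -1.
- C: Player 2 compares -2, -5, 6 and picks c3; Player 1 would get 8.
- D: Player 2 compares 8, 3, 3 and picks c1; Player 1 would get 8.
- E: Player 2 compares 7, -1, 4 and picks c1; Player 1 would get 10.
Player 1's induced payoffs are 6, -1, 8, 8, 10, so Player 1 commits to E. Subgame-perfect outcome: (E, c1) with payoffs (10, 7).
For the simultaneous game, intersect best replies.
Player 1's best replies: c1→E; c2→D; c3→D.
Player 2's best replies: A→c1; B→c1; C→c3; D→c1; E→c1.
Only (E, c1) has each player best-responding; Nash payoffs (10, 7).
Sequential outcome (E, c1) coincides with the Nash profile (E, c1).

yes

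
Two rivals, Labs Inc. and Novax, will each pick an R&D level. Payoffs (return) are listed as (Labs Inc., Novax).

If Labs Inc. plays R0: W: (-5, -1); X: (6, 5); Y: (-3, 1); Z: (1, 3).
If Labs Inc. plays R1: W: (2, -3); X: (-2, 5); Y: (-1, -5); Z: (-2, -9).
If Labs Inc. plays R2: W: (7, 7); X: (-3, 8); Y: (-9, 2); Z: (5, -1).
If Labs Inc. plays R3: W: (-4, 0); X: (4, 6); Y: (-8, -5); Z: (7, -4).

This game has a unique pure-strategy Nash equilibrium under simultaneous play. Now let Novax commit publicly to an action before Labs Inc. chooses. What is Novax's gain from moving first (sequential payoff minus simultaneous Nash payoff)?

Backward induction with Novax moving first.
- W → Labs Inc. plays R2 (best of -5, 2, 7, -4); Novax gets 7.
- X → Labs Inc. plays R0 (best of 6, -2, -3, 4); Novax gets 5.
- Y → Labs Inc. plays R1 (best of -3, -1, -9, -8); Novax gets -5.
- Z → Labs Inc. plays R3 (best of 1, -2, 5, 7); Novax gets -4.
Among 7, 5, -5, -4, the best is 7 at W. Subgame-perfect outcome: (R2, W) with payoffs (7, 7).
Under simultaneous play:
Labs Inc.'s best replies: W→R2; X→R0; Y→R1; Z→R3.
Novax's best replies: R0→X; R1→X; R2→X; R3→X.
The unique mutual best reply is (R0, X), giving (6, 5).
Novax's commitment gain: 7 − 5 = 2.

2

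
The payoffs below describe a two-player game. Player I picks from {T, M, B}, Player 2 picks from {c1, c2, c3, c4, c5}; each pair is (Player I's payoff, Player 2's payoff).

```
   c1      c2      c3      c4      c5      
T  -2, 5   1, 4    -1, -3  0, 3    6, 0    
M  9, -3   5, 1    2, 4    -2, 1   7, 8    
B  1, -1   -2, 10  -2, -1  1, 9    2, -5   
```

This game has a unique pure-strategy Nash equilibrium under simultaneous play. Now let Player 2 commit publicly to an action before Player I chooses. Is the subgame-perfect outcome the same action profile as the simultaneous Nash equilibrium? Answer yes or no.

Solve by backward induction (Player 2 leads).
- c1: Player I compares -2, 9, 1 and picks M; Player 2 would get -3.
- c2: Player I compares 1, 5, -2 and picks M; Player 2 would get 1.
- c3: Player I compares -1, 2, -2 and picks M; Player 2 would get 4.
- c4: Player I compares 0, -2, 1 and picks B; Player 2 would get 9.
- c5: Player I compares 6, 7, 2 and picks M; Player 2 would get 8.
Maximizing over -3, 1, 4, 9, 8, Player 2 chooses c4. Subgame-perfect outcome: (B, c4) with payoffs (1, 9).
Now find the simultaneous Nash equilibrium.
Player I's best replies: c1→M; c2→M; c3→M; c4→B; c5→M.
Player 2's best replies: T→c1; M→c5; B→c2.
The unique mutual best reply is (M, c5), giving (7, 8).
Sequential outcome (B, c4) differs from the Nash profile (M, c5).

no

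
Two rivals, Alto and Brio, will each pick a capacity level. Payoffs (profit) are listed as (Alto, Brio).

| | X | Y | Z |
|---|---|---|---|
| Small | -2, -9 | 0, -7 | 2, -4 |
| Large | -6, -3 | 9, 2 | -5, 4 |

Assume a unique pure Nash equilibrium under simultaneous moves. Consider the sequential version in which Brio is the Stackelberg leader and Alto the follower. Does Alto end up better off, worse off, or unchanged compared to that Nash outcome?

better off

Backward induction with Brio moving first.
- X → Alto plays Small (best of -2, -6); Brio gets -9.
- Y → Alto plays Large (best of 0, 9); Brio gets 2.
- Z → Alto plays Small (best of 2, -5); Brio gets -4.
Brio's induced payoffs are -9, 2, -4, so Brio commits to Y. Subgame-perfect outcome: (Large, Y) with payoffs (9, 2).
Now find the simultaneous Nash equilibrium.
Alto's best replies: X→Small; Y→Large; Z→Small.
Brio's best replies: Small→Z; Large→Z.
Only (Small, Z) has each player best-responding; Nash payoffs (2, -4).
Alto earns 9 sequentially versus 2 at the Nash outcome: better off.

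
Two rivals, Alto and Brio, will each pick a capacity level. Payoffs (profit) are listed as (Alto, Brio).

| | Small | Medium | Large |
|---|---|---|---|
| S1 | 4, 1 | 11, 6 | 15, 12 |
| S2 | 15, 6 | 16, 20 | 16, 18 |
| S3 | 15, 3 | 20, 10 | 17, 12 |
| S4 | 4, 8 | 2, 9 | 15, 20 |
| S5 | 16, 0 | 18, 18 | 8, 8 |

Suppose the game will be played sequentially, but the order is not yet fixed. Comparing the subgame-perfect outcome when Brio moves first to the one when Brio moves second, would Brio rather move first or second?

If Alto leads: Brio's best replies are S1→Large, S2→Medium, S3→Large, S4→Large, S5→Medium; Alto's induced payoffs 15, 16, 17, 15, 18; outcome (S5, Medium), payoffs (18, 18).
If Brio leads: Alto's best replies are Small→S5, Medium→S3, Large→S3; Brio's induced payoffs 0, 10, 12; outcome (S3, Large), payoffs (17, 12).
Brio gets 12 moving first and 18 moving second, so Brio prefers to move second.

second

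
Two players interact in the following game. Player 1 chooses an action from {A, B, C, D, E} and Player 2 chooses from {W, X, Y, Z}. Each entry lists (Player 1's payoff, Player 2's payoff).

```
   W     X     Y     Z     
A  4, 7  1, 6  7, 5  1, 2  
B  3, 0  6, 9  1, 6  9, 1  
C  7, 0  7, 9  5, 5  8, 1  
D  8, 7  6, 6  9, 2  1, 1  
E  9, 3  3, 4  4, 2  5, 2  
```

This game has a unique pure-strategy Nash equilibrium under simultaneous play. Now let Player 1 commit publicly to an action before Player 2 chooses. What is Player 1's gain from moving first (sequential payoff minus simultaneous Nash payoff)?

1

Solve by backward induction (Player 1 leads).
- A: Player 2 compares 7, 6, 5, 2 and picks W; Player 1 would get 4.
- B: Player 2 compares 0, 9, 6, 1 and picks X; Player 1 would get 6.
- C: Player 2 compares 0, 9, 5, 1 and picks X; Player 1 would get 7.
- D: Player 2 compares 7, 6, 2, 1 and picks W; Player 1 would get 8.
- E: Player 2 compares 3, 4, 2, 2 and picks X; Player 1 would get 3.
Player 1's induced payoffs are 4, 6, 7, 8, 3, so Player 1 commits to D. Subgame-perfect outcome: (D, W) with payoffs (8, 7).
Now find the simultaneous Nash equilibrium.
Player 1's best replies: W→E; X→C; Y→D; Z→B.
Player 2's best replies: A→W; B→X; C→X; D→W; E→X.
Only (C, X) has each player best-responding; Nash payoffs (7, 9).
Player 1's commitment gain: 8 − 7 = 1.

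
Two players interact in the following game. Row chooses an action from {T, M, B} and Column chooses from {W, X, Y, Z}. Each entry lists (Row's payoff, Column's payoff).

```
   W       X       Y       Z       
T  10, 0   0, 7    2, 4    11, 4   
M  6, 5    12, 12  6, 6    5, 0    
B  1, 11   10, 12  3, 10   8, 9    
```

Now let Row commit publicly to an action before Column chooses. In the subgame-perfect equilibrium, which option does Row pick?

Backward induction with Row moving first.
- T: Column compares 0, 7, 4, 4 and picks X; Row would get 0.
- M: Column compares 5, 12, 6, 0 and picks X; Row would get 12.
- B: Column compares 11, 12, 10, 9 and picks X; Row would get 10.
Row's induced payoffs are 0, 12, 10, so Row commits to M. Subgame-perfect outcome: (M, X) with payoffs (12, 12).

M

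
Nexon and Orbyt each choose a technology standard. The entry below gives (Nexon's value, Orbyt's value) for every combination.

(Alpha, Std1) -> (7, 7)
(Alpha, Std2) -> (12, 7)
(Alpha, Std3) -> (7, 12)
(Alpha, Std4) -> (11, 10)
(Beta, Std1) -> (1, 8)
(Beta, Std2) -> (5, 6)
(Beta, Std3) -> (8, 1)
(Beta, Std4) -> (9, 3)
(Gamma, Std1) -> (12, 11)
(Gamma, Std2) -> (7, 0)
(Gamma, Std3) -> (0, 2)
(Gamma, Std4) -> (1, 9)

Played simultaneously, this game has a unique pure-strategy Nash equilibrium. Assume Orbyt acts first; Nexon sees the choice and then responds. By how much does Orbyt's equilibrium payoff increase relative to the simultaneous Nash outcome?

0

Backward induction with Orbyt moving first.
- Std1 → Nexon plays Gamma (best of 7, 1, 12); Orbyt gets 11.
- Std2 → Nexon plays Alpha (best of 12, 5, 7); Orbyt gets 7.
- Std3 → Nexon plays Beta (best of 7, 8, 0); Orbyt gets 1.
- Std4 → Nexon plays Alpha (best of 11, 9, 1); Orbyt gets 10.
Maximizing over 11, 7, 1, 10, Orbyt chooses Std1. Subgame-perfect outcome: (Gamma, Std1) with payoffs (12, 11).
For the simultaneous game, intersect best replies.
Nexon's best replies: Std1→Gamma; Std2→Alpha; Std3→Beta; Std4→Alpha.
Orbyt's best replies: Alpha→Std3; Beta→Std1; Gamma→Std1.
Only (Gamma, Std1) has each player best-responding; Nash payoffs (12, 11).
Orbyt's commitment gain: 11 − 11 = 0.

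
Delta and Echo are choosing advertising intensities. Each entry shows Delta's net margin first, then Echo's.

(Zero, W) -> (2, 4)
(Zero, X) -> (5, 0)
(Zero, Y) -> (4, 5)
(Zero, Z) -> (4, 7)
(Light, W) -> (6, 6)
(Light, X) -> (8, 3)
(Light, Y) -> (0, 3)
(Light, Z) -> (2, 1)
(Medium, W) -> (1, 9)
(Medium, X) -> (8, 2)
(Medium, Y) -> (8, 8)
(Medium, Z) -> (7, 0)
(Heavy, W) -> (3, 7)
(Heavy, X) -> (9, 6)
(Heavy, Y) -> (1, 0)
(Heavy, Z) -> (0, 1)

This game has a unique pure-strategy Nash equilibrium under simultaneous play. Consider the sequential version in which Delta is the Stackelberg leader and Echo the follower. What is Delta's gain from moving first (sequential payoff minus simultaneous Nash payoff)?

0

Solve by backward induction (Delta leads).
- Zero → Echo plays Z (best of 4, 0, 5, 7); Delta gets 4.
- Light → Echo plays W (best of 6, 3, 3, 1); Delta gets 6.
- Medium → Echo plays W (best of 9, 2, 8, 0); Delta gets 1.
- Heavy → Echo plays W (best of 7, 6, 0, 1); Delta gets 3.
Maximizing over 4, 6, 1, 3, Delta chooses Light. Subgame-perfect outcome: (Light, W) with payoffs (6, 6).
Now find the simultaneous Nash equilibrium.
Delta's best replies: W→Light; X→Heavy; Y→Medium; Z→Medium.
Echo's best replies: Zero→Z; Light→W; Medium→W; Heavy→W.
Only (Light, W) has each player best-responding; Nash payoffs (6, 6).
Delta's commitment gain: 6 − 6 = 0.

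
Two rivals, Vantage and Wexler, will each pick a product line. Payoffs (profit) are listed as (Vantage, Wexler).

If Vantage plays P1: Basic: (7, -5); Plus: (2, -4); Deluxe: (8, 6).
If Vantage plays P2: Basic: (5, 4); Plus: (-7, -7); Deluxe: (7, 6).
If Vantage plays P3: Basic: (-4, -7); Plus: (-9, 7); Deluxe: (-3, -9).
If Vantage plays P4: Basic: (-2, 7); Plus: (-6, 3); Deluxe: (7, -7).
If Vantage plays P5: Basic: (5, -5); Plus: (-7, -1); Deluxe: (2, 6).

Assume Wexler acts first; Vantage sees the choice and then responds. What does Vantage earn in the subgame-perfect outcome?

Backward induction with Wexler moving first.
- Basic → Vantage plays P1 (best of 7, 5, -4, -2, 5); Wexler gets -5.
- Plus → Vantage plays P1 (best of 2, -7, -9, -6, -7); Wexler gets -4.
- Deluxe → Vantage plays P1 (best of 8, 7, -3, 7, 2); Wexler gets 6.
Among -5, -4, 6, the best is 6 at Deluxe. Subgame-perfect outcome: (P1, Deluxe) with payoffs (8, 6).

8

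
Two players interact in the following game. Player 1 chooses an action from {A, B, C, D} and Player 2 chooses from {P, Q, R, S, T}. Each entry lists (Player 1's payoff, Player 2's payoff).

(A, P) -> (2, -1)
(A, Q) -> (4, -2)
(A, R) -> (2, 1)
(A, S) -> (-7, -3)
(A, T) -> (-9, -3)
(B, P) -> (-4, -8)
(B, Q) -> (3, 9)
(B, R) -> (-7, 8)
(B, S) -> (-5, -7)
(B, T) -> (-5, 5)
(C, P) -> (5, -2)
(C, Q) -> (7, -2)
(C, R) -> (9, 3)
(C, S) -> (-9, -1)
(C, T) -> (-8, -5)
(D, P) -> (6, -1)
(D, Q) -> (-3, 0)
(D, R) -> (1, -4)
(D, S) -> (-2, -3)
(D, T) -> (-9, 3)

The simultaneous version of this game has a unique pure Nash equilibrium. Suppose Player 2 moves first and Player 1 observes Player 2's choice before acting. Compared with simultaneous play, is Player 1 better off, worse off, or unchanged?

worse off

Work backward from Player 1's decision.
- P: BR = D, leader payoff -1.
- Q: BR = C, leader payoff -2.
- R: BR = C, leader payoff 3.
- S: BR = D, leader payoff -3.
- T: BR = B, leader payoff 5.
Player 2's induced payoffs are -1, -2, 3, -3, 5, so Player 2 commits to T. Subgame-perfect outcome: (B, T) with payoffs (-5, 5).
Under simultaneous play:
Player 1's best replies: P→D; Q→C; R→C; S→D; T→B.
Player 2's best replies: A→R; B→Q; C→R; D→T.
Only (C, R) has each player best-responding; Nash payoffs (9, 3).
Player 1 earns -5 sequentially versus 9 at the Nash outcome: worse off.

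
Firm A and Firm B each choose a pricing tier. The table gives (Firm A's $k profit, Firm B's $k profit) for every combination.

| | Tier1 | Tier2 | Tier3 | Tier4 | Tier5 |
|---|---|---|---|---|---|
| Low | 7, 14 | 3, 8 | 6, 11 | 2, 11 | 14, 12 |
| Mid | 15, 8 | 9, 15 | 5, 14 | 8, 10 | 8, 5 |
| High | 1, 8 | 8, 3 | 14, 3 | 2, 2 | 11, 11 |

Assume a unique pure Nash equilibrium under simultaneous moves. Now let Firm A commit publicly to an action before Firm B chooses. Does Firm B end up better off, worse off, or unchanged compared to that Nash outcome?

worse off

Work backward from Firm B's decision.
- Low: Firm B compares 14, 8, 11, 11, 12 and picks Tier1; Firm A would get 7.
- Mid: Firm B compares 8, 15, 14, 10, 5 and picks Tier2; Firm A would get 9.
- High: Firm B compares 8, 3, 3, 2, 11 and picks Tier5; Firm A would get 11.
Among 7, 9, 11, the best is 11 at High. Subgame-perfect outcome: (High, Tier5) with payoffs (11, 11).
For the simultaneous game, intersect best replies.
Firm A's best replies: Tier1→Mid; Tier2→Mid; Tier3→High; Tier4→Mid; Tier5→Low.
Firm B's best replies: Low→Tier1; Mid→Tier2; High→Tier5.
Only (Mid, Tier2) has each player best-responding; Nash payoffs (9, 15).
Firm B earns 11 sequentially versus 15 at the Nash outcome: worse off.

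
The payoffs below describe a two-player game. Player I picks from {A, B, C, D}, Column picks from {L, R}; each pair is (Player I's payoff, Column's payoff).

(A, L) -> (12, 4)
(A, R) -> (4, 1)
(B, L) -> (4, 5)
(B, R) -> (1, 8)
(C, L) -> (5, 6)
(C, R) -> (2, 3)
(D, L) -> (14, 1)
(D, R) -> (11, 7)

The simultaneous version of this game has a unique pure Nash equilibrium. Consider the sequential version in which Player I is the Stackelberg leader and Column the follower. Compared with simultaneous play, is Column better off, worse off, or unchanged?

Solve by backward induction (Player I leads).
- A: BR = L, leader payoff 12.
- B: BR = R, leader payoff 1.
- C: BR = L, leader payoff 5.
- D: BR = R, leader payoff 11.
Player I's induced payoffs are 12, 1, 5, 11, so Player I commits to A. Subgame-perfect outcome: (A, L) with payoffs (12, 4).
Under simultaneous play:
Player I's best replies: L→D; R→D.
Column's best replies: A→L; B→R; C→L; D→R.
Only (D, R) has each player best-responding; Nash payoffs (11, 7).
Column earns 4 sequentially versus 7 at the Nash outcome: worse off.

worse off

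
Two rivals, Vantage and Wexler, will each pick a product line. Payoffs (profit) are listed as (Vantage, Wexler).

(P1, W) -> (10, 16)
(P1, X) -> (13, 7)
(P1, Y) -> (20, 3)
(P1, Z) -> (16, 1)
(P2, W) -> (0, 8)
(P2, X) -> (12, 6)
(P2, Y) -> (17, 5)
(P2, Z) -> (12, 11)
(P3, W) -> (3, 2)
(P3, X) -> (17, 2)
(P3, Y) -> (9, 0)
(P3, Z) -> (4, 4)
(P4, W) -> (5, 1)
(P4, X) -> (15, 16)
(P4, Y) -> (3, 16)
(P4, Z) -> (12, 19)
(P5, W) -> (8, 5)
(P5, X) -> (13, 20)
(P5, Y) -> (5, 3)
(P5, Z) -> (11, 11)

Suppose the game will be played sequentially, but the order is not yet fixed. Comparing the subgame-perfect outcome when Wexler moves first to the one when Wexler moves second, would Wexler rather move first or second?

second

If Vantage leads: Wexler's best replies are P1→W, P2→Z, P3→Z, P4→Z, P5→X; Vantage's induced payoffs 10, 12, 4, 12, 13; outcome (P5, X), payoffs (13, 20).
If Wexler leads: Vantage's best replies are W→P1, X→P3, Y→P1, Z→P1; Wexler's induced payoffs 16, 2, 3, 1; outcome (P1, W), payoffs (10, 16).
Wexler gets 16 moving first and 20 moving second, so Wexler prefers to move second.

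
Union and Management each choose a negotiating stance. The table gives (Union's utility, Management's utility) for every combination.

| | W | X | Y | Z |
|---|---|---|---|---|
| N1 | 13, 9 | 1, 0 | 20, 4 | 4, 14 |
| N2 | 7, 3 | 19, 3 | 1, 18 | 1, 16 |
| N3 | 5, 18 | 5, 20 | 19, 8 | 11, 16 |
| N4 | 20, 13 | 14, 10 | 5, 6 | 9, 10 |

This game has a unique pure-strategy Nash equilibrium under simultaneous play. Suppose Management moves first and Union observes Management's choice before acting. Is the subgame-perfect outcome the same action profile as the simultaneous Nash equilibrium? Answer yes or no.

Union best-responds to each possible Management move:
- W: BR = N4, leader payoff 13.
- X: BR = N2, leader payoff 3.
- Y: BR = N1, leader payoff 4.
- Z: BR = N3, leader payoff 16.
Management's induced payoffs are 13, 3, 4, 16, so Management commits to Z. Subgame-perfect outcome: (N3, Z) with payoffs (11, 16).
Now find the simultaneous Nash equilibrium.
Union's best replies: W→N4; X→N2; Y→N1; Z→N3.
Management's best replies: N1→Z; N2→Y; N3→X; N4→W.
Only (N4, W) has each player best-responding; Nash payoffs (20, 13).
Sequential outcome (N3, Z) differs from the Nash profile (N4, W).

no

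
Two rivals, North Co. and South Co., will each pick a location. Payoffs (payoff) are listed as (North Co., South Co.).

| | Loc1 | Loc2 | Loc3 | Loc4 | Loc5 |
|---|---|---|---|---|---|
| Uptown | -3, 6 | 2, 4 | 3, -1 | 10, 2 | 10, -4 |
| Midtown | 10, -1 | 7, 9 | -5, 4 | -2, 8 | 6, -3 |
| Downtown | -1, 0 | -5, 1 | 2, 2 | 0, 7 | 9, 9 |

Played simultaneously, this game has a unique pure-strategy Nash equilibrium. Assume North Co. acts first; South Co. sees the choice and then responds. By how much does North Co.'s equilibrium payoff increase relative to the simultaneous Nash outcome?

Solve by backward induction (North Co. leads).
- Uptown: South Co. compares 6, 4, -1, 2, -4 and picks Loc1; North Co. would get -3.
- Midtown: South Co. compares -1, 9, 4, 8, -3 and picks Loc2; North Co. would get 7.
- Downtown: South Co. compares 0, 1, 2, 7, 9 and picks Loc5; North Co. would get 9.
Maximizing over -3, 7, 9, North Co. chooses Downtown. Subgame-perfect outcome: (Downtown, Loc5) with payoffs (9, 9).
Under simultaneous play:
North Co.'s best replies: Loc1→Midtown; Loc2→Midtown; Loc3→Uptown; Loc4→Uptown; Loc5→Uptown.
South Co.'s best replies: Uptown→Loc1; Midtown→Loc2; Downtown→Loc5.
The unique mutual best reply is (Midtown, Loc2), giving (7, 9).
North Co.'s commitment gain: 9 − 7 = 2.

2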